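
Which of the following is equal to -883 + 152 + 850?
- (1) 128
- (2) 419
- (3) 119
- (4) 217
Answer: 3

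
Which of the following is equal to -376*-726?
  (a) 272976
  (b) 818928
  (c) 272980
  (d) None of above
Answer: a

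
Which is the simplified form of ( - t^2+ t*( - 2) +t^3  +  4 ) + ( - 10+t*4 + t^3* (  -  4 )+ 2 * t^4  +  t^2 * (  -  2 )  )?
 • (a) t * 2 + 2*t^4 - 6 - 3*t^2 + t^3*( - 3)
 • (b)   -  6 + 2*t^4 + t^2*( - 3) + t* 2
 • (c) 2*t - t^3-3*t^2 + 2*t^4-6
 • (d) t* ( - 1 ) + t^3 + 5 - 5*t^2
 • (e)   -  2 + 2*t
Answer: a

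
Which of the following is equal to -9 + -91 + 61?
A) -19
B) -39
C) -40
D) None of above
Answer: B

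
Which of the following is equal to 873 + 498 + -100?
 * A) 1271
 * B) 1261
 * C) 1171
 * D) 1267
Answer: A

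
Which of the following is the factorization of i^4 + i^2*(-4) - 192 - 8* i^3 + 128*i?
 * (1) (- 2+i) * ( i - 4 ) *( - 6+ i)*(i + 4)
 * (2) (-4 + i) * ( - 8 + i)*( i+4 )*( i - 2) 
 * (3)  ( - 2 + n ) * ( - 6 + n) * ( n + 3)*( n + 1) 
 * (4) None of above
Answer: 1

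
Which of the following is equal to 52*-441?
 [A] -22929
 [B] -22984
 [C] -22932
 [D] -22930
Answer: C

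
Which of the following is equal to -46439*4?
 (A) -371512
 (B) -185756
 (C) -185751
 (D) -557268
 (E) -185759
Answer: B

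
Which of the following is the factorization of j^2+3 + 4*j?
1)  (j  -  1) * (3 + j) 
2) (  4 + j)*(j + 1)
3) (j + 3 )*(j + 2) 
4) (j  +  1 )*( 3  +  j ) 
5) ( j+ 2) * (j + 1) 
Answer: 4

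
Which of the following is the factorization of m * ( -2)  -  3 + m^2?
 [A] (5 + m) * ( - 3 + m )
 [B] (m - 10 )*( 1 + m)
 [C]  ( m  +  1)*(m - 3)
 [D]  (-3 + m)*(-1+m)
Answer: C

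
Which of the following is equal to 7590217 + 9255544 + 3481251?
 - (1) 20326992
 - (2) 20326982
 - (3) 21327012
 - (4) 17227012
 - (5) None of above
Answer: 5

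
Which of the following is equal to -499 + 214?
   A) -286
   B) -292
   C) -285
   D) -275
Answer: C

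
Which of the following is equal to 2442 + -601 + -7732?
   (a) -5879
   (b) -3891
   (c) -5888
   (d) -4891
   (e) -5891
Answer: e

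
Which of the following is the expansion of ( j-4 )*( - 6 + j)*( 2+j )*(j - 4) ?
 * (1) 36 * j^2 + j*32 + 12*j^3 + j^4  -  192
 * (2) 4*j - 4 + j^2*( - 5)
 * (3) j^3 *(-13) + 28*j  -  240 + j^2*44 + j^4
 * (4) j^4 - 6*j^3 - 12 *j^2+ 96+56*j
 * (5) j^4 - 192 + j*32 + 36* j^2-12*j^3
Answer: 5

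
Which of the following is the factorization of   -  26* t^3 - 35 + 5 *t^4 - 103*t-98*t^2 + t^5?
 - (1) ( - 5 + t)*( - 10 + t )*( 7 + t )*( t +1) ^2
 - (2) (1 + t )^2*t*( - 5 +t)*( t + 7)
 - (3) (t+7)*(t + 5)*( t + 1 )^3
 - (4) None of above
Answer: 4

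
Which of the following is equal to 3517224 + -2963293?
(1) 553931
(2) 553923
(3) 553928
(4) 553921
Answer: 1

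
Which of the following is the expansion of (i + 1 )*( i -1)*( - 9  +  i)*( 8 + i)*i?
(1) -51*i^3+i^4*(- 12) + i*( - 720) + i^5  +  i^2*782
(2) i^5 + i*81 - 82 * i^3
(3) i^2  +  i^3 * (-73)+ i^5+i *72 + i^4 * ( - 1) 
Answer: 3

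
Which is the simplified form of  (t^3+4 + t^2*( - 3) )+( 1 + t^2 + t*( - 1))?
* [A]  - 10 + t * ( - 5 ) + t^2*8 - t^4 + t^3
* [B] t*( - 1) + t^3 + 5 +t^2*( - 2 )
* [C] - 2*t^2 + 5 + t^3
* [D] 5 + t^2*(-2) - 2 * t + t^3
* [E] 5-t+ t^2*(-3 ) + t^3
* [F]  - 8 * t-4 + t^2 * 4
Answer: B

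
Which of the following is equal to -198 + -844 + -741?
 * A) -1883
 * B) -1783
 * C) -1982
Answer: B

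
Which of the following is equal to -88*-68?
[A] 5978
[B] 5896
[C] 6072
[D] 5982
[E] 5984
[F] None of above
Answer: E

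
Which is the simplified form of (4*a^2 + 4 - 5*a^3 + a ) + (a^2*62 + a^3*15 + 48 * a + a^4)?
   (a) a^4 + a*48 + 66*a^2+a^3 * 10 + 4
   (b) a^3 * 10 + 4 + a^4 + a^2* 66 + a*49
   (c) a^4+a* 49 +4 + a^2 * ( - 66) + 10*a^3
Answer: b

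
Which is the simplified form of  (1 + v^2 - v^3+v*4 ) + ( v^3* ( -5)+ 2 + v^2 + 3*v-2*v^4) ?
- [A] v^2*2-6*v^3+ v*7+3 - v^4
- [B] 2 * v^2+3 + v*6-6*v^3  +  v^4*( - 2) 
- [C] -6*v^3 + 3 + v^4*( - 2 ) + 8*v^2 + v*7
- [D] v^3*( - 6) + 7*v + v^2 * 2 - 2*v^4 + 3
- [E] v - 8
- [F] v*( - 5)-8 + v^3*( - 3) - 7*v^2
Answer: D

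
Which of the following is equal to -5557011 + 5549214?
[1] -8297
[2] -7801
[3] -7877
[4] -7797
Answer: 4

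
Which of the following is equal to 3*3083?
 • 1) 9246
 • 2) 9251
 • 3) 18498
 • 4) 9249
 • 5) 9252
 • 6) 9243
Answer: 4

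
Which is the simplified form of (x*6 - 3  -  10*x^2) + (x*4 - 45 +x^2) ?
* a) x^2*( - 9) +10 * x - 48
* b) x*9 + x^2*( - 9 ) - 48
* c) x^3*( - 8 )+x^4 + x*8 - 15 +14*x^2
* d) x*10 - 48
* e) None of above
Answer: a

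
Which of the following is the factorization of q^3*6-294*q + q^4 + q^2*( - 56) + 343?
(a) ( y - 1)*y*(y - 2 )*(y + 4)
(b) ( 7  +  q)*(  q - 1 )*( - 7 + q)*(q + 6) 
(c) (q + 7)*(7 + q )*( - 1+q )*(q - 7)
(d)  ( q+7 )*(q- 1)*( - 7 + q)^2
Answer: c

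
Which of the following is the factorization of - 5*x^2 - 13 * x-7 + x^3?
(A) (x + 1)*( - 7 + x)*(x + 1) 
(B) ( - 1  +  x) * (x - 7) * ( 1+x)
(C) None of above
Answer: A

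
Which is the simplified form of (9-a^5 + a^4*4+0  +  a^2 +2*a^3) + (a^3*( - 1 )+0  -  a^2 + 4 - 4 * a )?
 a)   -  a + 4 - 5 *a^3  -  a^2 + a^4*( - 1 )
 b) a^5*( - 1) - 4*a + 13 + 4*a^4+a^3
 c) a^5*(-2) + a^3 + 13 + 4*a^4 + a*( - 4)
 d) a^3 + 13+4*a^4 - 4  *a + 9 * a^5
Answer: b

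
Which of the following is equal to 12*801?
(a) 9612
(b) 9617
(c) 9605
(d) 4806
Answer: a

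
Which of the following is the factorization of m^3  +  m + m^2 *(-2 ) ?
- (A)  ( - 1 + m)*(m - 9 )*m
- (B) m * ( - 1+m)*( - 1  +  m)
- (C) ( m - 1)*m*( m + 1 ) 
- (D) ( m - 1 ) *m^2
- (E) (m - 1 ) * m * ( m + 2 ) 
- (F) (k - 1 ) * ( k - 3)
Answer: B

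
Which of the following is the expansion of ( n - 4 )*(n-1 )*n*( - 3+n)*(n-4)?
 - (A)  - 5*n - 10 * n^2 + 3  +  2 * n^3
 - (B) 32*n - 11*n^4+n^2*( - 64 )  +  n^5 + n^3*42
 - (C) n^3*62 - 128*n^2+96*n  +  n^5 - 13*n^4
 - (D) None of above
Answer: D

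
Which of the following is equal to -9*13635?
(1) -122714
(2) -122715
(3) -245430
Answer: 2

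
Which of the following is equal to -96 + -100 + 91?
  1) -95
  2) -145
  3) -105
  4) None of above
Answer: 3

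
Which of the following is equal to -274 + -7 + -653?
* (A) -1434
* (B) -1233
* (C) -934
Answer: C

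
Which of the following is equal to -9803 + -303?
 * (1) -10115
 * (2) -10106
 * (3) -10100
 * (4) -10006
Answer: 2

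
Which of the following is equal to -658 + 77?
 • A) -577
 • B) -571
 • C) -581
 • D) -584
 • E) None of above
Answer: C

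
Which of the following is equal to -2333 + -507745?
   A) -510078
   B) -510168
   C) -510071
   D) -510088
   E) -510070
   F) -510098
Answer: A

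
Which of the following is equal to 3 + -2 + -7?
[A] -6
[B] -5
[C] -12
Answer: A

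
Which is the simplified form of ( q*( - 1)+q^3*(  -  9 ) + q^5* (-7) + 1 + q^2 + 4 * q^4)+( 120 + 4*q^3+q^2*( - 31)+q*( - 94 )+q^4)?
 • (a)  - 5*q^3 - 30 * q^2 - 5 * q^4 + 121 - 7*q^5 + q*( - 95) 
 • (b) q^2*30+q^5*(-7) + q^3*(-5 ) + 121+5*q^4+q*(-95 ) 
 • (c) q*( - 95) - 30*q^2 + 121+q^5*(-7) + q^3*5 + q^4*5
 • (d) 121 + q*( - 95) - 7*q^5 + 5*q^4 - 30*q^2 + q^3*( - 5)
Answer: d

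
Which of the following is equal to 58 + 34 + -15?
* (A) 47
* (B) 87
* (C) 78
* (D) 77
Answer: D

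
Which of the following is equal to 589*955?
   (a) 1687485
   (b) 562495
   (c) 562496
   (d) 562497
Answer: b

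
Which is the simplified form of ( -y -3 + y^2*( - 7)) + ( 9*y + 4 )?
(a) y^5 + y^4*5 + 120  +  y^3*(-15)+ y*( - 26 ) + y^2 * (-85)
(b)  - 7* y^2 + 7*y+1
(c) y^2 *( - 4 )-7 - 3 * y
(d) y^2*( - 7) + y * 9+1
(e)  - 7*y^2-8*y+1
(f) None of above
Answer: f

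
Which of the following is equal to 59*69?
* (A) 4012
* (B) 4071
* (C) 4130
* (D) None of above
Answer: B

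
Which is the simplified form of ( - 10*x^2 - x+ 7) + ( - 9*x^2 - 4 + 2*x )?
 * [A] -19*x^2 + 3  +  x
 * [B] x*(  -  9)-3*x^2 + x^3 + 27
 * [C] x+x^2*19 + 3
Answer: A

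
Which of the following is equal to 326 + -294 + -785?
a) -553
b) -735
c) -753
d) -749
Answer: c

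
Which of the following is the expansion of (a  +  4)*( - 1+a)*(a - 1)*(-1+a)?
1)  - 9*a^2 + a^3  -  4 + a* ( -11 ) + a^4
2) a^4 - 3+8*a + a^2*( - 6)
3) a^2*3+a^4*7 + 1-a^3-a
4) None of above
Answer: 4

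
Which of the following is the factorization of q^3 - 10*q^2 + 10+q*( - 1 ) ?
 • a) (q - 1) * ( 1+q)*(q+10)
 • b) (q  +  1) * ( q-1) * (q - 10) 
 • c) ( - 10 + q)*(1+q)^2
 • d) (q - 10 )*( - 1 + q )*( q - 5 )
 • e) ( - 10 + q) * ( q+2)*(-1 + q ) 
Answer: b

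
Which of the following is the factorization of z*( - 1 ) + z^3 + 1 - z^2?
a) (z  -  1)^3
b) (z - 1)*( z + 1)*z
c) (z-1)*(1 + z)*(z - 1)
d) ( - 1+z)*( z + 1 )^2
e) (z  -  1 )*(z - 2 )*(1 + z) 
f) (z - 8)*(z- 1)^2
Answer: c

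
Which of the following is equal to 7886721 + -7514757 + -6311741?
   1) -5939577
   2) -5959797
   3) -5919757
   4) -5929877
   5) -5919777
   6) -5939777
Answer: 6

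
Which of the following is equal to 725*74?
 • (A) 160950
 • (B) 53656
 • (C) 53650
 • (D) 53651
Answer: C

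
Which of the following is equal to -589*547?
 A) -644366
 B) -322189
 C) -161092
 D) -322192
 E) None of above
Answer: E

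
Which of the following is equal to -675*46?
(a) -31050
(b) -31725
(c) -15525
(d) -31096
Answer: a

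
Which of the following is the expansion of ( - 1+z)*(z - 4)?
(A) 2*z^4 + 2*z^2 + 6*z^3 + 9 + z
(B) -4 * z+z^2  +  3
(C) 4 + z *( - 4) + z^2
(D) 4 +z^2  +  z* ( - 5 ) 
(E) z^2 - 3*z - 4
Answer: D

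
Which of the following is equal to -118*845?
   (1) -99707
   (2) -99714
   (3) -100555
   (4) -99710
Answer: 4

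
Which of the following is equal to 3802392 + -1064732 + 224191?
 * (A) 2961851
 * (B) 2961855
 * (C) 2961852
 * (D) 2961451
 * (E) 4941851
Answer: A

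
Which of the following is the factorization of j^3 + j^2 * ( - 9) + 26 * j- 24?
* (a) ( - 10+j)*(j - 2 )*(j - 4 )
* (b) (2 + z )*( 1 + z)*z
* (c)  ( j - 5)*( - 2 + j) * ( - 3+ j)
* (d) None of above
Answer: d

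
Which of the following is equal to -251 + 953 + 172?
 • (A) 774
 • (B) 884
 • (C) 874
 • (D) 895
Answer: C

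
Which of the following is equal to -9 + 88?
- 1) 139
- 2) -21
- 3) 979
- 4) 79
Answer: 4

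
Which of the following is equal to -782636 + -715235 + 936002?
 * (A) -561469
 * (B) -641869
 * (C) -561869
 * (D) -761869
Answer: C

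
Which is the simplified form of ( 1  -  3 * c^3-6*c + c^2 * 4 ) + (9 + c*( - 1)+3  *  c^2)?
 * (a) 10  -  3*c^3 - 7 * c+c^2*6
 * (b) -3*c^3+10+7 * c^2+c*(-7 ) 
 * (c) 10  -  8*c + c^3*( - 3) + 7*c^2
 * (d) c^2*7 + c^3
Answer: b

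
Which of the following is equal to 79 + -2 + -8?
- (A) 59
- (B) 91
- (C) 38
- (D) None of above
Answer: D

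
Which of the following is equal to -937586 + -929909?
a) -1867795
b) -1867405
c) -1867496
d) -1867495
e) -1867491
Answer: d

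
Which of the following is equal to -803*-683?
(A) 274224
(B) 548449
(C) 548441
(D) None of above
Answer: B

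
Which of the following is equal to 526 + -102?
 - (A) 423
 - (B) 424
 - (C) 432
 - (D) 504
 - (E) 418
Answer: B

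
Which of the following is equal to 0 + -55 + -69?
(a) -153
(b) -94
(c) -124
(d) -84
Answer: c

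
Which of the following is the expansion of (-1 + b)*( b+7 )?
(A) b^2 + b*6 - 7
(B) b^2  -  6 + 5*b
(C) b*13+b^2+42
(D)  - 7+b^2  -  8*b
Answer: A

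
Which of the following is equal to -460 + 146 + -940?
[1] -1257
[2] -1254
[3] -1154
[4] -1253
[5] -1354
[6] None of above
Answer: 2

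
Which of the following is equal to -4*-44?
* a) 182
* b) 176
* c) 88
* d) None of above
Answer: b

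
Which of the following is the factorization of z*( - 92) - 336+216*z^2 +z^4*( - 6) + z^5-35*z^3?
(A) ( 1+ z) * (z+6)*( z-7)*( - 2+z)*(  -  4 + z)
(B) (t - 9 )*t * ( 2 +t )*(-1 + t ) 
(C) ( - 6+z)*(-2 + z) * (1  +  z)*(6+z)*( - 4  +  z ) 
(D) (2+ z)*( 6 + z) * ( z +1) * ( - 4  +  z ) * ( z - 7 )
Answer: A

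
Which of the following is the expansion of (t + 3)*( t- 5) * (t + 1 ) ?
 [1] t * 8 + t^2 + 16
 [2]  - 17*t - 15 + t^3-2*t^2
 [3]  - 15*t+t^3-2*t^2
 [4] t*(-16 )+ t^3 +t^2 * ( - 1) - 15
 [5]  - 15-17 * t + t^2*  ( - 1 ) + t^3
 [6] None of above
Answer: 5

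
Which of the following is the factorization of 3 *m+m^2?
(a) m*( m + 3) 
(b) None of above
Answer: a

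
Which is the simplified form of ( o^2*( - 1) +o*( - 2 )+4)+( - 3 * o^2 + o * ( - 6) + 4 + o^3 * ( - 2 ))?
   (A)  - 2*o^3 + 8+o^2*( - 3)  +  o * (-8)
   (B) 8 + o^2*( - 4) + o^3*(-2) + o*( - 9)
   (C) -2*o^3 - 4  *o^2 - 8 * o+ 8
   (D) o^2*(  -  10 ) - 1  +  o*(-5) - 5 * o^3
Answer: C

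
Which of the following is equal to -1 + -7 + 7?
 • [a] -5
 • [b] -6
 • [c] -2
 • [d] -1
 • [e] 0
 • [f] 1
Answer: d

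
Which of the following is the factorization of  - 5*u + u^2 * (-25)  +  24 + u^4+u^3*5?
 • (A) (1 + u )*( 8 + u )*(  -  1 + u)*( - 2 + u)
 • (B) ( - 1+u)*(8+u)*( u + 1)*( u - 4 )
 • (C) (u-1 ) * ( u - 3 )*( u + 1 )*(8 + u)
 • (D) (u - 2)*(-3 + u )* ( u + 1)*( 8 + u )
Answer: C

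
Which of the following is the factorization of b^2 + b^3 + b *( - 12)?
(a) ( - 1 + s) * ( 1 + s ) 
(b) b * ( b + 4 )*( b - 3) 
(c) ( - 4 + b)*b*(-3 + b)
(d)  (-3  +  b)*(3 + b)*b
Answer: b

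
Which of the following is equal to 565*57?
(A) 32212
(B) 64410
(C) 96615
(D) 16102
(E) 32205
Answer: E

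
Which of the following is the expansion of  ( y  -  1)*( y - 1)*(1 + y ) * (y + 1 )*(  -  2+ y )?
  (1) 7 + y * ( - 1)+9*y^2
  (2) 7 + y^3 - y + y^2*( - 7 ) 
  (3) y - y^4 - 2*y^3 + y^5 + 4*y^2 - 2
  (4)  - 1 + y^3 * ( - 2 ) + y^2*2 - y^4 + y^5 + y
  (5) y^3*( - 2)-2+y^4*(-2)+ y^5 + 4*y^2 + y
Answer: 5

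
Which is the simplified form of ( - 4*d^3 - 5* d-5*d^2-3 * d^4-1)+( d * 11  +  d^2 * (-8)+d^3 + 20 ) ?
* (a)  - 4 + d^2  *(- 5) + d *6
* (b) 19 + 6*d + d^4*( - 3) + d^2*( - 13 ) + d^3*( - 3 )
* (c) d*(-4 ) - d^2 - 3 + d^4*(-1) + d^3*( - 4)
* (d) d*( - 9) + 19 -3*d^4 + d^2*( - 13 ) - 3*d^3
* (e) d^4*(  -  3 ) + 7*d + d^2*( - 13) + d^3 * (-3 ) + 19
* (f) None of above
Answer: b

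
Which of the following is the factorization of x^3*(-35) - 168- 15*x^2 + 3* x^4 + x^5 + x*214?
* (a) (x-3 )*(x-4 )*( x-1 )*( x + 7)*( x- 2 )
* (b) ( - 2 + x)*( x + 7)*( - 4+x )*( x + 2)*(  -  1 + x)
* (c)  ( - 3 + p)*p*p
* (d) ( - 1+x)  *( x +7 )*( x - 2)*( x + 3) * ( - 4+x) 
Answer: d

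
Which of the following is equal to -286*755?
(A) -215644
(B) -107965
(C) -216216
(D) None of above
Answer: D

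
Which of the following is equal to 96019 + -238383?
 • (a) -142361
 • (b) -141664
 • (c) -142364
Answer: c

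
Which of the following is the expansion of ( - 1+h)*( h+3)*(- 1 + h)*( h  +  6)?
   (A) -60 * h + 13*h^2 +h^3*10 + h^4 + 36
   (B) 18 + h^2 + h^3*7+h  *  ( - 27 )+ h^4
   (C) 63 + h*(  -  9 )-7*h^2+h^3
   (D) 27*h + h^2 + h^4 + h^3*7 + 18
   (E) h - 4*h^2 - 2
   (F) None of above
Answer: B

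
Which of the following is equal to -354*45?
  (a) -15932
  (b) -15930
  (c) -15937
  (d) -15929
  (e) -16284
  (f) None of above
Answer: b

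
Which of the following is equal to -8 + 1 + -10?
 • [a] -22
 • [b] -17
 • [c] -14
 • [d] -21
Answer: b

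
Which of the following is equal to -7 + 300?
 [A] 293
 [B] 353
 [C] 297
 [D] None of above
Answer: A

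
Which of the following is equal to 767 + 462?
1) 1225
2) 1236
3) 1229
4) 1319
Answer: 3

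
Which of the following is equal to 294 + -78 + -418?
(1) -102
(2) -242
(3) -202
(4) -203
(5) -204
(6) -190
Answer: 3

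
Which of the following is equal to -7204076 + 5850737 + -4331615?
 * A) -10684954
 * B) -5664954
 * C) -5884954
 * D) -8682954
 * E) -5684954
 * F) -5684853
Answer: E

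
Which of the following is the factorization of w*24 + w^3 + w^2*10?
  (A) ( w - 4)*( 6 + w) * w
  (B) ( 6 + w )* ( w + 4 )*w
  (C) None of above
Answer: B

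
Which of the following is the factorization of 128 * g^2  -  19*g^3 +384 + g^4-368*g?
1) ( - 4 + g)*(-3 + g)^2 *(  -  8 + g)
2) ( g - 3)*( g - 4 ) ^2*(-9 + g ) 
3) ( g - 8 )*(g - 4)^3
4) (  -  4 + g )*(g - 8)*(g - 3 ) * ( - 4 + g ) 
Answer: 4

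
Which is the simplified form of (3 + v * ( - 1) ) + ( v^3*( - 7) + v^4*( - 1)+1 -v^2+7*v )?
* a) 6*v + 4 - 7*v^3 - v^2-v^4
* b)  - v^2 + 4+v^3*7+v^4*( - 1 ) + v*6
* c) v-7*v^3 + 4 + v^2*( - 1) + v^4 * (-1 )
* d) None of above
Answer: a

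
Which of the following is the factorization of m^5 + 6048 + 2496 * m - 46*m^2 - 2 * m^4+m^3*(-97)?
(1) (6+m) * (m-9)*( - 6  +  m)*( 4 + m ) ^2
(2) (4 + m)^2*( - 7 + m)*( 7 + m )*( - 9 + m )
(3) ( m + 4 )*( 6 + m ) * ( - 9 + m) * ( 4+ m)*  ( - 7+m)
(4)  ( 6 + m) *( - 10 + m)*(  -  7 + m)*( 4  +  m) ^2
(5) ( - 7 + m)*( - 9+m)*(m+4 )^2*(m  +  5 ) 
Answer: 3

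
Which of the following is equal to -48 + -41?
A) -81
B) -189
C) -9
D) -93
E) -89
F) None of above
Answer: E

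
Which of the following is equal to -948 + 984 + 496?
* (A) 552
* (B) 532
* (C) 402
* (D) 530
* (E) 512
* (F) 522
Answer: B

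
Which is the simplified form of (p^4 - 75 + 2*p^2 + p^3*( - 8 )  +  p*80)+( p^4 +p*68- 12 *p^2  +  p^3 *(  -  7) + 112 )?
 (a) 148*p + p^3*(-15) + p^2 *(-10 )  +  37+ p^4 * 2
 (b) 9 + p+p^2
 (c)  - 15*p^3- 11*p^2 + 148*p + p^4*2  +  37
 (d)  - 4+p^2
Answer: a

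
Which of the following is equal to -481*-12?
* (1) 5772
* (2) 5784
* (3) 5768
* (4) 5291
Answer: 1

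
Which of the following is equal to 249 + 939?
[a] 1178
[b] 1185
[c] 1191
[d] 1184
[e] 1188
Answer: e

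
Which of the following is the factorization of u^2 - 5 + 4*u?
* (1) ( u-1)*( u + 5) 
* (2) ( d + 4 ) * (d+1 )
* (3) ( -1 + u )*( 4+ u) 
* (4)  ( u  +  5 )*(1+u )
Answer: 1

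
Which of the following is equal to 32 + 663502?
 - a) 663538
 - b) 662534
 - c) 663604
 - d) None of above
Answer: d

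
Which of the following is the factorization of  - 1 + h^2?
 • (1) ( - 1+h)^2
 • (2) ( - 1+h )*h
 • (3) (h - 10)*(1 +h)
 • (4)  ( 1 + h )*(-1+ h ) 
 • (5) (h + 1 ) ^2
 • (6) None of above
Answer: 4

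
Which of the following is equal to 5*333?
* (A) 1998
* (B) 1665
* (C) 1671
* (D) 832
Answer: B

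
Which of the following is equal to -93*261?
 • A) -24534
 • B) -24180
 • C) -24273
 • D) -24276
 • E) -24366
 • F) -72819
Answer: C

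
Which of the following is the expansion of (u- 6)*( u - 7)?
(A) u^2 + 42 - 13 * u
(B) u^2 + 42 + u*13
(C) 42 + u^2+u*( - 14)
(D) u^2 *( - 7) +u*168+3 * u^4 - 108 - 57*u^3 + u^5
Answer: A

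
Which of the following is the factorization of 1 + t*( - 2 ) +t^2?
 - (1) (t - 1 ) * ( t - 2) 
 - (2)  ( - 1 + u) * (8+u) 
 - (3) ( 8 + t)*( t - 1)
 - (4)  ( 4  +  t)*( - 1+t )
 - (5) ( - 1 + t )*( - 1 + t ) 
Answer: 5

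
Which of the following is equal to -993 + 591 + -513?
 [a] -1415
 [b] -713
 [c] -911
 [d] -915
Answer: d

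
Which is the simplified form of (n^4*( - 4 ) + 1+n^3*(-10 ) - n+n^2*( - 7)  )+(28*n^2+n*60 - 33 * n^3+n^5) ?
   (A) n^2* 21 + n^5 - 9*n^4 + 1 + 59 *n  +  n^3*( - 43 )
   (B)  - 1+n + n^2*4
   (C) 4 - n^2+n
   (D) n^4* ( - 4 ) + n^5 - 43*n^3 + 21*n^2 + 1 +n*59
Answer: D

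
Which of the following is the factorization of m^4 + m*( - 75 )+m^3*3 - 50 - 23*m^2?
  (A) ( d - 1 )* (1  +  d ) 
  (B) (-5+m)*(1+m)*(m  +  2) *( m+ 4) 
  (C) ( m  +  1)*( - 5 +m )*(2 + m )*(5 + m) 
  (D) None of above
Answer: C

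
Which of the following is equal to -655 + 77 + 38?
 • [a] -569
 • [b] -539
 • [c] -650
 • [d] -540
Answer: d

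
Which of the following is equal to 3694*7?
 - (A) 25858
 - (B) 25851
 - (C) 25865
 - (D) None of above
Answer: A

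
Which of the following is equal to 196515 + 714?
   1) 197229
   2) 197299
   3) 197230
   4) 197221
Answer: 1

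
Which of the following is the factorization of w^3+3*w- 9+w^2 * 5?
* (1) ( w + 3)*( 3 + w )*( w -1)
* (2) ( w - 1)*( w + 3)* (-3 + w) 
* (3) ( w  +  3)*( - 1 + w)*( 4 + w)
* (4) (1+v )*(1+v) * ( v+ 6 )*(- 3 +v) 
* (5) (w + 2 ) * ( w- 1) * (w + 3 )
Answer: 1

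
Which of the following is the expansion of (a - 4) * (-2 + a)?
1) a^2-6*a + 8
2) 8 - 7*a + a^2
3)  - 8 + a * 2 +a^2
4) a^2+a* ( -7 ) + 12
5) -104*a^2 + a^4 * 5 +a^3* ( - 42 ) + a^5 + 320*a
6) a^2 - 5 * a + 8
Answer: 1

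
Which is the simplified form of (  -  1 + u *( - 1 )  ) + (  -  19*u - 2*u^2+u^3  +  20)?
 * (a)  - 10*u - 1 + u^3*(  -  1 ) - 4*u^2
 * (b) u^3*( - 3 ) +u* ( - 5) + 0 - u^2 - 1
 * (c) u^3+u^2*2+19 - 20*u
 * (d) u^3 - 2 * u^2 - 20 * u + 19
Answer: d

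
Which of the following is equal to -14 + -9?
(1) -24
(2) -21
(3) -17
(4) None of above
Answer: 4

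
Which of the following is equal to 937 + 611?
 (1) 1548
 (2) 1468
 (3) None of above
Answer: 1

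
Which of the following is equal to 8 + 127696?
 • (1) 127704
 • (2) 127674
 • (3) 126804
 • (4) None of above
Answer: 1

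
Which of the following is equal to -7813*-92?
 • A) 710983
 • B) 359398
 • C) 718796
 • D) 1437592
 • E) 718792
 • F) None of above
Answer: C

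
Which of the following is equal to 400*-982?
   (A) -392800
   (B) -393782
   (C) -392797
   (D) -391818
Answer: A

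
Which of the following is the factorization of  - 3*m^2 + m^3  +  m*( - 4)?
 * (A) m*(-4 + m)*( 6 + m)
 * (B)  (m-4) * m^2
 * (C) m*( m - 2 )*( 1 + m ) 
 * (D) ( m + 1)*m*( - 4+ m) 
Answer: D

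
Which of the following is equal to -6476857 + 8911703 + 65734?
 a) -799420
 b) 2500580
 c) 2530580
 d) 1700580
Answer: b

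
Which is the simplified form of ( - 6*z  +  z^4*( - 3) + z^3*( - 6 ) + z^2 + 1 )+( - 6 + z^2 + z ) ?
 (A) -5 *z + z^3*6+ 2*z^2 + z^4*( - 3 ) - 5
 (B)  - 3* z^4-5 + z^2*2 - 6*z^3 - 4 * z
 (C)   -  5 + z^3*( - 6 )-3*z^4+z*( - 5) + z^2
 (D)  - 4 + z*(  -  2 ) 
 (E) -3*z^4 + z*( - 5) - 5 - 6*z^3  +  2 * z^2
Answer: E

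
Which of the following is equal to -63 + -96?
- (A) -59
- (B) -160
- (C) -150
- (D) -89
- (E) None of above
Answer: E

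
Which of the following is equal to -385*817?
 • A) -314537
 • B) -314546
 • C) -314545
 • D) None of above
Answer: C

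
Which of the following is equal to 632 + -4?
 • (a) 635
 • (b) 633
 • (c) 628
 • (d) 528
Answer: c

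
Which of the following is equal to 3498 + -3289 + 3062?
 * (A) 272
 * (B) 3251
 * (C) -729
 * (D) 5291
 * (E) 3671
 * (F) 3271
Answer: F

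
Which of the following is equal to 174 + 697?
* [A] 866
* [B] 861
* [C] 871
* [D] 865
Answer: C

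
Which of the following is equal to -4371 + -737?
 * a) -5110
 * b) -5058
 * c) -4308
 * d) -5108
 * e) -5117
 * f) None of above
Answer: d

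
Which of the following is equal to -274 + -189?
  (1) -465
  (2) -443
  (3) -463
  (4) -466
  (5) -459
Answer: 3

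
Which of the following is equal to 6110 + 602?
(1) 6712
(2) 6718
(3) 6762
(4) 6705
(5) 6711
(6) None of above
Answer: 1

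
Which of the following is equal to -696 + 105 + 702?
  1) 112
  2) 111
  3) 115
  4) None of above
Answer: 2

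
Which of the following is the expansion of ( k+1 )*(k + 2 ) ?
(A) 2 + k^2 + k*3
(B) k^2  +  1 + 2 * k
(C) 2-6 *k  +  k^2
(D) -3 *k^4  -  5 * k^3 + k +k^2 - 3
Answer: A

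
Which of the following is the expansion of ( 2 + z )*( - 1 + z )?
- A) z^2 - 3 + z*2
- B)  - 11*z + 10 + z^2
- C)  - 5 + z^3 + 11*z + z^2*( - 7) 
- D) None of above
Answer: D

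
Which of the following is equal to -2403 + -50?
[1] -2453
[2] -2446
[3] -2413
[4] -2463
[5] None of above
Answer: 1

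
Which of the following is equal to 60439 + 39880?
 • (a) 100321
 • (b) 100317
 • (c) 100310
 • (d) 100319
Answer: d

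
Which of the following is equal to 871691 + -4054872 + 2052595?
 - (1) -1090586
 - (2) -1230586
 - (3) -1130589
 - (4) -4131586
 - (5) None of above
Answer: 5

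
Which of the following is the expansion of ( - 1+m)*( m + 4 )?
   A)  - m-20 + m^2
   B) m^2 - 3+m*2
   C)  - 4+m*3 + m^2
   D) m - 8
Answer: C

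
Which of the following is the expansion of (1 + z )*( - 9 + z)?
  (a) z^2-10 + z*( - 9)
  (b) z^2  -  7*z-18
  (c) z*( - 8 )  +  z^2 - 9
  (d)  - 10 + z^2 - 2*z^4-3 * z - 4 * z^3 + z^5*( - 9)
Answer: c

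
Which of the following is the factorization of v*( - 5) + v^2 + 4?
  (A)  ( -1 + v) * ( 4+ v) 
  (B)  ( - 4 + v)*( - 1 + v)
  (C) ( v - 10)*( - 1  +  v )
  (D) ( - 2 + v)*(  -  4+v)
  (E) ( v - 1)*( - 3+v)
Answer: B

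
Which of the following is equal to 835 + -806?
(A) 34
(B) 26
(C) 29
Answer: C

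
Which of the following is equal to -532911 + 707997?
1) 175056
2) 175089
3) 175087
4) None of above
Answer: 4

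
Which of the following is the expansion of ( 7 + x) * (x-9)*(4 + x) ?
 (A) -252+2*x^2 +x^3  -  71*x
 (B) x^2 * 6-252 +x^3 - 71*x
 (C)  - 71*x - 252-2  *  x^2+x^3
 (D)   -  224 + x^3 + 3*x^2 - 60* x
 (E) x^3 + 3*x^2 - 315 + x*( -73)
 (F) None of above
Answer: A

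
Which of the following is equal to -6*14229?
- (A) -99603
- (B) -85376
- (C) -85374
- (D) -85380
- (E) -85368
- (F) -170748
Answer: C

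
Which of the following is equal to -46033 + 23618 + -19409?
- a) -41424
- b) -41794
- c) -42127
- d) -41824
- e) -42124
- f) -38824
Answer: d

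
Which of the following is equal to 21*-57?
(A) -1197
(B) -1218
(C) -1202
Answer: A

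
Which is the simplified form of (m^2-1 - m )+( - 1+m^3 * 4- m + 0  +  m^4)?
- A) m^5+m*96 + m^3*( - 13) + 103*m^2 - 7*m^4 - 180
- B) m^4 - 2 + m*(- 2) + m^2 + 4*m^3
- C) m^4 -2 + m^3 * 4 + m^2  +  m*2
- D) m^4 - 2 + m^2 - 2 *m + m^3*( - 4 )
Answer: B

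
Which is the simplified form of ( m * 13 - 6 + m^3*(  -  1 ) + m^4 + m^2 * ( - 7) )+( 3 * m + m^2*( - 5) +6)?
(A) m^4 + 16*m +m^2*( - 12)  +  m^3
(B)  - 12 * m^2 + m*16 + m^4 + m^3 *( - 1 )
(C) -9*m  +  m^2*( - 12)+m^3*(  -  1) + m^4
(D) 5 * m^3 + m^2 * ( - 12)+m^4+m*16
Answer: B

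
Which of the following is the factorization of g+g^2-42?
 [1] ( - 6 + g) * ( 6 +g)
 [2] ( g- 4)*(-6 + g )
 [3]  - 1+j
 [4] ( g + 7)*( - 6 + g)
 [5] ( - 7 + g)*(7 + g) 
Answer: 4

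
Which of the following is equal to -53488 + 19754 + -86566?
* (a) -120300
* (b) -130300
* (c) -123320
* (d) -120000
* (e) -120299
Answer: a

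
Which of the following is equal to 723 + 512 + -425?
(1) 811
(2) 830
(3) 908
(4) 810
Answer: 4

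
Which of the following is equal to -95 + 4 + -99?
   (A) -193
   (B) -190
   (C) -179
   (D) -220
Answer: B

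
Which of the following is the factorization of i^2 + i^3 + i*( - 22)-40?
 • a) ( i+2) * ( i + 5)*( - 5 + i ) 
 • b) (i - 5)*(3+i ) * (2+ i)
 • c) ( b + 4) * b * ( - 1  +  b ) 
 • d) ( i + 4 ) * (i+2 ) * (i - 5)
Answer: d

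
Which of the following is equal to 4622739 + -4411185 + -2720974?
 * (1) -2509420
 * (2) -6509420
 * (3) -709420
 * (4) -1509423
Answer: 1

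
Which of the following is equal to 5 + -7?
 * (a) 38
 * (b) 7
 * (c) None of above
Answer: c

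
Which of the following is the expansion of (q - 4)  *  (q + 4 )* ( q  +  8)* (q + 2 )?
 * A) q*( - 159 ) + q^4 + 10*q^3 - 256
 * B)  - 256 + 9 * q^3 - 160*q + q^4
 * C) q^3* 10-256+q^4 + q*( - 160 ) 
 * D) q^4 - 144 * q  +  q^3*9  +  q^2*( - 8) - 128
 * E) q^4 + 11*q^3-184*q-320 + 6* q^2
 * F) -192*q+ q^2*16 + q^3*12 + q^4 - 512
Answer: C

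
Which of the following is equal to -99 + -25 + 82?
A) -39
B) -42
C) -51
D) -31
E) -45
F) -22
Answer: B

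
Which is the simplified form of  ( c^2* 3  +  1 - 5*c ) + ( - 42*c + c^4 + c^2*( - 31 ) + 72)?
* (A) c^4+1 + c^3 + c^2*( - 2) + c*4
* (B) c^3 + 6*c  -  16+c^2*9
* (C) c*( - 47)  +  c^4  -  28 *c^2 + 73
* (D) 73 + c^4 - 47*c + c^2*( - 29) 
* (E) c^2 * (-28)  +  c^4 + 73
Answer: C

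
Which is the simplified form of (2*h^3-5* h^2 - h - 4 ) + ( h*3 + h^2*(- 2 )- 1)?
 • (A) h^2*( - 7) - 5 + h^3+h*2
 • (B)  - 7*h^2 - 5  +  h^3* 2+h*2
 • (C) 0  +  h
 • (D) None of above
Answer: B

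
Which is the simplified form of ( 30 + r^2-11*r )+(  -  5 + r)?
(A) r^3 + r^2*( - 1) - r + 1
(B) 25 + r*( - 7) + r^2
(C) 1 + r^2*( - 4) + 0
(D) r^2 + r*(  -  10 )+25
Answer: D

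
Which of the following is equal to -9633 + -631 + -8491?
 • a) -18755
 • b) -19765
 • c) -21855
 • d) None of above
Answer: a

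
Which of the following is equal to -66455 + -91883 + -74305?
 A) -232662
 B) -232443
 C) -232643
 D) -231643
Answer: C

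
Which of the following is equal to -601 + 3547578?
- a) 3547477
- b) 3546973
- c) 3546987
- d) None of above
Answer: d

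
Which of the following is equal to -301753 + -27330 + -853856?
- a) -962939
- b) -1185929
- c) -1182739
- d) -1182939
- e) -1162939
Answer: d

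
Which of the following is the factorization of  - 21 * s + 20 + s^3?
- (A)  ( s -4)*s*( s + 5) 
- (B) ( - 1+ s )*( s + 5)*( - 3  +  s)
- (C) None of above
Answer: C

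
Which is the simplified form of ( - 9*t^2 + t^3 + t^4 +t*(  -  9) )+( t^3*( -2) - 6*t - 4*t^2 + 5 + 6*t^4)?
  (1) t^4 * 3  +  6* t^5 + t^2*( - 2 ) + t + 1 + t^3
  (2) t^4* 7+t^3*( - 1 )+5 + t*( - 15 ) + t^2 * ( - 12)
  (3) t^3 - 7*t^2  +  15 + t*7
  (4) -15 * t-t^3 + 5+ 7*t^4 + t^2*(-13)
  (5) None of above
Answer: 4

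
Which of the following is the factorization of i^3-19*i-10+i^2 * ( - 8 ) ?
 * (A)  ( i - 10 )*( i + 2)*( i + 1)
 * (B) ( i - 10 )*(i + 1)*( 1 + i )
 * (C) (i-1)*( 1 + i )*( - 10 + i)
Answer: B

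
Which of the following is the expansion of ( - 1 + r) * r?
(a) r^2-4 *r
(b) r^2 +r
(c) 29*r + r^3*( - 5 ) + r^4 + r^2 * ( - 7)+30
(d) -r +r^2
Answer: d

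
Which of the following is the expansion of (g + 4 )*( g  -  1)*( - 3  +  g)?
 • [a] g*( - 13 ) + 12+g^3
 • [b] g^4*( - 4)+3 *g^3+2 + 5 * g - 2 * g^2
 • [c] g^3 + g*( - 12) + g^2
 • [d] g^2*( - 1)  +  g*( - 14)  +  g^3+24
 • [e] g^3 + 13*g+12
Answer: a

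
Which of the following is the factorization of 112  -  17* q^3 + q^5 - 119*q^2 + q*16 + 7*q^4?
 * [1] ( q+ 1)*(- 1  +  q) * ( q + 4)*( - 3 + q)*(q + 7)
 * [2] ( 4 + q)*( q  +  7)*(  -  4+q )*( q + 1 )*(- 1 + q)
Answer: 2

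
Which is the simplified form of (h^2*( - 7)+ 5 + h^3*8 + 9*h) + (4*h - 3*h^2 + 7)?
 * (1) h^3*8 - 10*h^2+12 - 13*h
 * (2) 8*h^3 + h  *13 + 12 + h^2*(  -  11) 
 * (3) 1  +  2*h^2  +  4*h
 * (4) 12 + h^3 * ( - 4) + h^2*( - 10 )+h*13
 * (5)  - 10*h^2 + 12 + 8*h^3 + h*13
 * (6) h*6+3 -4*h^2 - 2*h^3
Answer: 5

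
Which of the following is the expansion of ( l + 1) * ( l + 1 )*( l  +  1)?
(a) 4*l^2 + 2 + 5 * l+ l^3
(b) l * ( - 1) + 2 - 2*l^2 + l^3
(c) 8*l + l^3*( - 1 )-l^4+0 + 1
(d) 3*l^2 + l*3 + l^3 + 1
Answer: d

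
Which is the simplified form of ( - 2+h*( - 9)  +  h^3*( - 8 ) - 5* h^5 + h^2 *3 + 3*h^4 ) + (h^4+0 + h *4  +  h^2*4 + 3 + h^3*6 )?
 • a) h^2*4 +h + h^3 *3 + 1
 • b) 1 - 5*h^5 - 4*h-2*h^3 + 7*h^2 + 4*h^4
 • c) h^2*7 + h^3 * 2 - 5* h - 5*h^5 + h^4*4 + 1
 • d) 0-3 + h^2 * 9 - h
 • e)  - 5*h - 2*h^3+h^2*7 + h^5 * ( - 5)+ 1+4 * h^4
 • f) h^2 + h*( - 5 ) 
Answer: e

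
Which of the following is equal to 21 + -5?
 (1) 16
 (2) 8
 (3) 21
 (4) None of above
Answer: 1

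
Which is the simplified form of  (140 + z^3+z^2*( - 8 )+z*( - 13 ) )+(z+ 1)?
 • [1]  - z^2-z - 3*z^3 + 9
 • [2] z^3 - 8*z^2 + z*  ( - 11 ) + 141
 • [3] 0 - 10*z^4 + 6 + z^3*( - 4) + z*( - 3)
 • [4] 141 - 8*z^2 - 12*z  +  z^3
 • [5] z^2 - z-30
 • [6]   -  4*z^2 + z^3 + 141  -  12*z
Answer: 4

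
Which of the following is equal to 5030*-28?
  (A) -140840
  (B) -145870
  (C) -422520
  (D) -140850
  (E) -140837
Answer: A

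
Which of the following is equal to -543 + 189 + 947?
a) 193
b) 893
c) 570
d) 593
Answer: d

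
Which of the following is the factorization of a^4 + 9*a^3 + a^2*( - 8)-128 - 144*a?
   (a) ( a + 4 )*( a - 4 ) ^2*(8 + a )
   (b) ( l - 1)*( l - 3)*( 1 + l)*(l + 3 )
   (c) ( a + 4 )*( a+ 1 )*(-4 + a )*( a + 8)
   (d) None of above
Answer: c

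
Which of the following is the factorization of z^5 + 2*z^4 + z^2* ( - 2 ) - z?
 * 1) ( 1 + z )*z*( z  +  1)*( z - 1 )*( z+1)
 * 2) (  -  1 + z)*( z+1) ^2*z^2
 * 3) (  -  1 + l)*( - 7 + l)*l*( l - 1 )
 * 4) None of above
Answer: 1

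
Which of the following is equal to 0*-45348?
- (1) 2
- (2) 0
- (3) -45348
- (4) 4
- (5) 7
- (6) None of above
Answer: 2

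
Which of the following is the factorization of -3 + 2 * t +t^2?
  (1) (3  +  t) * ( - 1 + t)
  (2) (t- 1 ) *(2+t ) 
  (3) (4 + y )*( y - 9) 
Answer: 1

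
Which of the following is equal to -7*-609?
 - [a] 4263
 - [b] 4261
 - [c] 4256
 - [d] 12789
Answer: a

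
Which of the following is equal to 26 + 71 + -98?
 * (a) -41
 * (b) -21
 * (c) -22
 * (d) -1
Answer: d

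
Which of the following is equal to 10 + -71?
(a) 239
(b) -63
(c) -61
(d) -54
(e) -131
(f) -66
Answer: c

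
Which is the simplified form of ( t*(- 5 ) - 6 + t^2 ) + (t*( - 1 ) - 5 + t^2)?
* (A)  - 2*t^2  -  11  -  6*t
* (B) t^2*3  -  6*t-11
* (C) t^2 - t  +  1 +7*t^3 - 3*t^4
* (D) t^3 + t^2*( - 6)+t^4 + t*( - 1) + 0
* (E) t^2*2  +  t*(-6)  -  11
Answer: E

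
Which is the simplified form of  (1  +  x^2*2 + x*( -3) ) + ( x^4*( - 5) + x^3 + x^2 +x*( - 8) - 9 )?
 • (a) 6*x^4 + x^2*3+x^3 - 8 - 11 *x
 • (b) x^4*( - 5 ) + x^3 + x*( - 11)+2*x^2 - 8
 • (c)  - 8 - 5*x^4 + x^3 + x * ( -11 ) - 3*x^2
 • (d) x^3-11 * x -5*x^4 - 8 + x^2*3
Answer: d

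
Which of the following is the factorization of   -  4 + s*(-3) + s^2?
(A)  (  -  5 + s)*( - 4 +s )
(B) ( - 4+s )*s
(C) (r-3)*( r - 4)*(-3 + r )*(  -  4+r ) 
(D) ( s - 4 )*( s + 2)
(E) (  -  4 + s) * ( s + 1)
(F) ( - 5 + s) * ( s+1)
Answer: E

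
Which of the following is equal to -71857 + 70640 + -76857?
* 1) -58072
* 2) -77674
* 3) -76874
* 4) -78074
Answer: 4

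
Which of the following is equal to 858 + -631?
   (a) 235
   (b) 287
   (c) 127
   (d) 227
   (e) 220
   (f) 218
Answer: d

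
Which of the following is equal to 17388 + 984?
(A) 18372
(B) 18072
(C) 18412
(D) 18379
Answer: A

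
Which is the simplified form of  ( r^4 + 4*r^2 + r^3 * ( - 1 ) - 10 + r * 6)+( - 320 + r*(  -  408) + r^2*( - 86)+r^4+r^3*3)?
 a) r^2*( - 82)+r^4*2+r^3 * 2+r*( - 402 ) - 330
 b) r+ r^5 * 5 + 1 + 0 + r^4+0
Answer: a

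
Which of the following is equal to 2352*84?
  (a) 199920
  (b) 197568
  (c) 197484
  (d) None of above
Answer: b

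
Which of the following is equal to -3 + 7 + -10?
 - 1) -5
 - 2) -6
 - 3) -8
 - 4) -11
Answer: 2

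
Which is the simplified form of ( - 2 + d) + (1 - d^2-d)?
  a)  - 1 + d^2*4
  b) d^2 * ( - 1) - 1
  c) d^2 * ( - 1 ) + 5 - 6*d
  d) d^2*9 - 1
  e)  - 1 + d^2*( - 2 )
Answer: b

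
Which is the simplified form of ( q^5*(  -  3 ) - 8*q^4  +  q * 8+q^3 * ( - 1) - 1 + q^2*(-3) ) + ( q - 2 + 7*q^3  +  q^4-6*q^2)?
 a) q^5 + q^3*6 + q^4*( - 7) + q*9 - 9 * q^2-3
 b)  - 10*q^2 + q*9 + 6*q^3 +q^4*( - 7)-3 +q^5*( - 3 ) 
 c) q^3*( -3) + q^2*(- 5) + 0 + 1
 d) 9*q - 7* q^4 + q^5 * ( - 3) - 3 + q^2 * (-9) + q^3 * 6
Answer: d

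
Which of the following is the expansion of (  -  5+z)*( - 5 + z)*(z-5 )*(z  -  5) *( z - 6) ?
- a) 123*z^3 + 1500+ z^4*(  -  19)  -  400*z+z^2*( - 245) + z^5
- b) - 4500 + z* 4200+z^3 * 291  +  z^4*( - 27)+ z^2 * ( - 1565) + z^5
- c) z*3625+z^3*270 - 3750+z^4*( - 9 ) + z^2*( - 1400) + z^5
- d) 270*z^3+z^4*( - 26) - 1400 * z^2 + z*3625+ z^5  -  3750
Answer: d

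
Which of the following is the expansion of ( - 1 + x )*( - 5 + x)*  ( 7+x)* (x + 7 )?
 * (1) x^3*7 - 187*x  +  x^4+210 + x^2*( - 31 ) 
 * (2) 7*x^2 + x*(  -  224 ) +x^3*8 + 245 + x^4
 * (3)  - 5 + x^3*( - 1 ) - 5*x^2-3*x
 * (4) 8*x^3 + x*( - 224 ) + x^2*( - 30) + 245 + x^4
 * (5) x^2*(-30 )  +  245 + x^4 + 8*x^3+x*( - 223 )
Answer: 4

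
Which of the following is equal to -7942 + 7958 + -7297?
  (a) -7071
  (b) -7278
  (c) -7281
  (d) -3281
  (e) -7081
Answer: c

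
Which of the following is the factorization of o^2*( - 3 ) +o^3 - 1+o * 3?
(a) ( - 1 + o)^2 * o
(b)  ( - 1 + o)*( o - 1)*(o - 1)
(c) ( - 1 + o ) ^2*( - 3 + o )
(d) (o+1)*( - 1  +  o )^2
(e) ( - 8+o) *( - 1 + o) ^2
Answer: b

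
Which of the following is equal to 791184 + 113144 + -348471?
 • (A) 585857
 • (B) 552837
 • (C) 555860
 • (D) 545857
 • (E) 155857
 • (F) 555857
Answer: F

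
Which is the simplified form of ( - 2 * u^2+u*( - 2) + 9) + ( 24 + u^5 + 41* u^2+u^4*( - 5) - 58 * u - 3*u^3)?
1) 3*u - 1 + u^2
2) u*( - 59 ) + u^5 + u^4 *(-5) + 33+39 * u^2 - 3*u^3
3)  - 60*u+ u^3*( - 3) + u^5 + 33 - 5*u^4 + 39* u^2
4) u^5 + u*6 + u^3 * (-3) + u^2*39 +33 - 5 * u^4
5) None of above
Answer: 3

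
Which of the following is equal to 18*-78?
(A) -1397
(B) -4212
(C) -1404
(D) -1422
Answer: C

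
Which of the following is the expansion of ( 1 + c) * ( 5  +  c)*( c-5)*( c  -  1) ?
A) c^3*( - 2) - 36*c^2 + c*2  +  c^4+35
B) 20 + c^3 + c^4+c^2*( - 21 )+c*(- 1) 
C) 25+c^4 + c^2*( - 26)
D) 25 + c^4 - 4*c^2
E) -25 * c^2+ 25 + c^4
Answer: C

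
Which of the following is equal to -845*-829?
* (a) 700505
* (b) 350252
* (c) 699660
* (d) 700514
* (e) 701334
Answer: a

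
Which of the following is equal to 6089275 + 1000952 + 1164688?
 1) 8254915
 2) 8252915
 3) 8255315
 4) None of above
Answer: 1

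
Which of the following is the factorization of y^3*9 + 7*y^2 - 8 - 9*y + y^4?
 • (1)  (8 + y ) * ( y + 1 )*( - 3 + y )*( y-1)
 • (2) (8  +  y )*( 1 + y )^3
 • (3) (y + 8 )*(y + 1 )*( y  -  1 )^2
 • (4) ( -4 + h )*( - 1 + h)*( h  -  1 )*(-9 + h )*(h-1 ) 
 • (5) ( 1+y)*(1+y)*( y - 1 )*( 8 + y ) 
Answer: 5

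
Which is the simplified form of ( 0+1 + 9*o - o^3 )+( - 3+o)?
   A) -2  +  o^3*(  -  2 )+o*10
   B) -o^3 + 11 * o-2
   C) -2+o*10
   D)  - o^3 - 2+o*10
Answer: D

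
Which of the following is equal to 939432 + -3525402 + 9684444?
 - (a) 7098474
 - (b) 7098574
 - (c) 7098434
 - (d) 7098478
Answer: a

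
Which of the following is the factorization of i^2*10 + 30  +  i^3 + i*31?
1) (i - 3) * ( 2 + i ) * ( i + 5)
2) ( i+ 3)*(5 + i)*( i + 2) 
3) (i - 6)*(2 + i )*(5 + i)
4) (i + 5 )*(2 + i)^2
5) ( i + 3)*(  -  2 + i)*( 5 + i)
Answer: 2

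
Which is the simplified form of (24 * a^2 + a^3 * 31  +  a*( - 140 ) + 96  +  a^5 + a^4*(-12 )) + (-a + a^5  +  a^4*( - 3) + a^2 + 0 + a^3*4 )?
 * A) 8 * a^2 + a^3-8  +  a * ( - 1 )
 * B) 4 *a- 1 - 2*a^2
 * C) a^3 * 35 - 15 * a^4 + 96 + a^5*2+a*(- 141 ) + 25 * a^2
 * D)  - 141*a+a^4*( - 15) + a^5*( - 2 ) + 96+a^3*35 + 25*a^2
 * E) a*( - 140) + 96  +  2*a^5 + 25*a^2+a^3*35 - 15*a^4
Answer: C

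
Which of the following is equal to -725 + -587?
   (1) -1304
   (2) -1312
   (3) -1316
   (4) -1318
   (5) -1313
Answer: 2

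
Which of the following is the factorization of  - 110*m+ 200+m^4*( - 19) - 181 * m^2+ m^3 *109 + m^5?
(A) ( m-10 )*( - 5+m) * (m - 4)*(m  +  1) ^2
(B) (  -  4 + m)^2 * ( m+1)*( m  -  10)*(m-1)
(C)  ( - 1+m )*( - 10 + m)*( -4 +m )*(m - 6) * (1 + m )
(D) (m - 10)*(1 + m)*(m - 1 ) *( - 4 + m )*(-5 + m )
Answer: D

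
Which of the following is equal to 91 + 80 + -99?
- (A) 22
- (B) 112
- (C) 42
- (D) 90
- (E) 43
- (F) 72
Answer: F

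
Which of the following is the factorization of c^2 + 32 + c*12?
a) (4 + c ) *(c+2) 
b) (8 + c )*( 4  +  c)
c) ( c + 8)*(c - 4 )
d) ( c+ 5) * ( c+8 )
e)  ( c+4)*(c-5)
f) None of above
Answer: b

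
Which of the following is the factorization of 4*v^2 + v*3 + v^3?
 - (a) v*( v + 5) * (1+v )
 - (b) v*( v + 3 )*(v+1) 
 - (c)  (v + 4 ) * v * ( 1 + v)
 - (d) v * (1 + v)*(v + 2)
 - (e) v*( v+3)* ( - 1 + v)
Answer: b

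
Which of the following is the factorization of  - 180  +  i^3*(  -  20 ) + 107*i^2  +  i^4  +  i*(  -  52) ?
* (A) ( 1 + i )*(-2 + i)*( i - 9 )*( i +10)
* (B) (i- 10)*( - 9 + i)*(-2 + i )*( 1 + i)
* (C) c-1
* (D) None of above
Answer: B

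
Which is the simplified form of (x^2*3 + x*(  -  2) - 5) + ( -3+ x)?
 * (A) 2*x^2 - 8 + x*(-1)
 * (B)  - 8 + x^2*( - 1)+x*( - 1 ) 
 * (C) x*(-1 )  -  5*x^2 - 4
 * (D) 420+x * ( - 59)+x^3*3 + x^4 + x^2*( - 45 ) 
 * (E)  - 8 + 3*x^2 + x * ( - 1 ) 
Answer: E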